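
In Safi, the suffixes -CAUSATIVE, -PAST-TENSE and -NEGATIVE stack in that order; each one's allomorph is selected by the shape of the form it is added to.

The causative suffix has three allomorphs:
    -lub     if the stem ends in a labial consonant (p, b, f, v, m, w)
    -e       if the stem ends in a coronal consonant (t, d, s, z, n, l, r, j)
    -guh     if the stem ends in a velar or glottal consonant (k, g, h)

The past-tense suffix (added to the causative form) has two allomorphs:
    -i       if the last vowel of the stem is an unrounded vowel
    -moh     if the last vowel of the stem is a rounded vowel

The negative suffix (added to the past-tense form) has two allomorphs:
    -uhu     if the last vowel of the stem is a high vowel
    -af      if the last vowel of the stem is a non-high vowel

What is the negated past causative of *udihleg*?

udihlegguhmohaf

The final consonant of *udihleg* is /g/, which is velar/glottal, so the causative suffix is -guh, giving *udihlegguh*.
The last vowel of the causative form *udihlegguh* is /u/, which is a rounded vowel, so the past-tense suffix is -moh, giving *udihlegguhmoh*.
The past-tense form *udihlegguhmoh* — last vowel /o/ (a non-high vowel) → -af → *udihlegguhmohaf*.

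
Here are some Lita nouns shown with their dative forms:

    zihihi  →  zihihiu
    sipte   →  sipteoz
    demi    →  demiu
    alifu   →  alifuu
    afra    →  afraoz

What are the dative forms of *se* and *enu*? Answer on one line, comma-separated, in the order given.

seoz, enuu

The suffix is conditioned by the last vowel: -u when the last vowel of the stem is a high vowel (*zihihi*, *demi*, *alifu*); -oz when the last vowel of the stem is a non-high vowel (*sipte*, *afra*).
The last vowel of *se* is /e/, which is a non-high vowel, so the suffix is -oz, giving *seoz*.
*enu* — last vowel /u/ (a high vowel) → -u → *enuu*.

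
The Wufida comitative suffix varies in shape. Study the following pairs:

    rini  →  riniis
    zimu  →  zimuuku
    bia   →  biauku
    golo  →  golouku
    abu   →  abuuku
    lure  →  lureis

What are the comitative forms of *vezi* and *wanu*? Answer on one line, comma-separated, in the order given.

veziis, wanuuku

The pattern is front/back vowel harmony: -is when the last vowel of the stem is a front vowel (*rini*, *lure*); -uku when the last vowel of the stem is a back vowel (*zimu*, *bia*, *golo*, *abu*).
Since the last vowel of *vezi* is /i/ (a front vowel), it takes -is, giving *veziis*.
The last vowel of *wanu* is /u/, which is a back vowel, so the suffix is -uku, giving *wanuuku*.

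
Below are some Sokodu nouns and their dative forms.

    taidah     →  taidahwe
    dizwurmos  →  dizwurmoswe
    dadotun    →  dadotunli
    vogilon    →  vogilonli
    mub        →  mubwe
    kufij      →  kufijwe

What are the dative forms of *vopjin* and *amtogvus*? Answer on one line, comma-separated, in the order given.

vopjinli, amtogvuswe

The alternation tracks the final consonant of the stem — -li when the stem ends in a nasal (*dadotun*, *vogilon*); -we when the stem ends in a non-nasal consonant (*taidah*, *dizwurmos*, *mub*, *kufij*).
The final consonant of *vopjin* is /n/, which is a nasal, so the suffix is -li, giving *vopjinli*.
*amtogvus*: final consonant = /s/, non-nasal → -we → *amtogvuswe*.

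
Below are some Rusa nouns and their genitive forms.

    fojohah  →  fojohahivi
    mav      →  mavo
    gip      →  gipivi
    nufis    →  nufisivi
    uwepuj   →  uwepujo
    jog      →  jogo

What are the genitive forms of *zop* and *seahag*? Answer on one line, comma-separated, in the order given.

zopivi, seahago

The pattern is voicing of the final consonant: -ivi when the stem ends in a voiceless consonant (*fojohah*, *gip*, *nufis*); -o when the stem ends in a voiced consonant (*mav*, *uwepuj*, *jog*).
*zop* — final consonant /p/ (voiceless) → -ivi → *zopivi*.
*seahag*: final consonant = /g/, voiced → -o → *seahago*.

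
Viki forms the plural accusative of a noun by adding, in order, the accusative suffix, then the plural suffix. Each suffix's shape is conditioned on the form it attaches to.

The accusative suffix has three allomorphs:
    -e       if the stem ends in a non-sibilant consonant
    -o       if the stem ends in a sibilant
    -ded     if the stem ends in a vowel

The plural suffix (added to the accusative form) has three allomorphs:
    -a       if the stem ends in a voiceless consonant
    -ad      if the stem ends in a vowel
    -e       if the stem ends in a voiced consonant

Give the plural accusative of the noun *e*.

Since the final sound of *e* is /e/ (a vowel), it takes -ded, giving *eded*.
Since the final sound of the accusative form *eded* is /d/ (a voiced consonant), it takes -e, giving *edede*.

edede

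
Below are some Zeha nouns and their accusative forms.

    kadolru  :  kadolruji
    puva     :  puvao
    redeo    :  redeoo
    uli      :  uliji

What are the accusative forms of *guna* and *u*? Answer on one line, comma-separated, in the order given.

gunao, uji

The suffix is conditioned by the last vowel: -ji when the last vowel of the stem is a high vowel (*kadolru*, *uli*); -o when the last vowel of the stem is a non-high vowel (*puva*, *redeo*).
Since the last vowel of *guna* is /a/ (a non-high vowel), it takes -o, giving *gunao*.
*u* — last vowel /u/ (a high vowel) → -ji → *uji*.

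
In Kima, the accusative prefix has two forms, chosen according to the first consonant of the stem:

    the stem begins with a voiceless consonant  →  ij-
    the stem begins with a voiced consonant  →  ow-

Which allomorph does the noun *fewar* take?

*fewar* — first consonant /f/ (voiceless) → ij-.

ij-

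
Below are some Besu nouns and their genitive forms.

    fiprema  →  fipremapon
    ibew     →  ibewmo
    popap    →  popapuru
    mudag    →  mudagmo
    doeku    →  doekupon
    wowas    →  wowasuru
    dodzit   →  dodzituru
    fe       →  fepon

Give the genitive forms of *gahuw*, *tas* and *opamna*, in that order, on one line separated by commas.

The pattern is voicing of the final sound: -uru when the stem ends in a voiceless consonant (*popap*, *wowas*, *dodzit*); -mo when the stem ends in a voiced consonant (*ibew*, *mudag*); -pon when the stem ends in a vowel (*fiprema*, *doeku*, *fe*).
Since the final sound of *gahuw* is /w/ (a voiced consonant), it takes -mo, giving *gahuwmo*.
*tas*: final sound = /s/, a voiceless consonant → -uru → *tasuru*.
The final sound of *opamna* is /a/, which is a vowel, so the suffix is -pon, giving *opamnapon*.

gahuwmo, tasuru, opamnapon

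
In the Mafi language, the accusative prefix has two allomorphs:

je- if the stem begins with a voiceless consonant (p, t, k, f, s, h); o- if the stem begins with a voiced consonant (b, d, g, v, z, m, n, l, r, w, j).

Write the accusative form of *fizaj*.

*fizaj*: first consonant = /f/, voiceless → je- → *jefizaj*.

jefizaj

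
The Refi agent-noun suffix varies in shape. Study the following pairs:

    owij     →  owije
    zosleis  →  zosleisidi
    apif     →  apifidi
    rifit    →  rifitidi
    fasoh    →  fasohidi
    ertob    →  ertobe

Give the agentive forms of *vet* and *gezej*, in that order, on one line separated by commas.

The alternation tracks the final consonant of the stem — -idi when the stem ends in a voiceless consonant (*zosleis*, *apif*, *rifit*, *fasoh*); -e when the stem ends in a voiced consonant (*owij*, *ertob*).
*vet* — final consonant /t/ (voiceless) → -idi → *vetidi*.
The final consonant of *gezej* is /j/, which is voiced, so the suffix is -e, giving *gezeje*.

vetidi, gezeje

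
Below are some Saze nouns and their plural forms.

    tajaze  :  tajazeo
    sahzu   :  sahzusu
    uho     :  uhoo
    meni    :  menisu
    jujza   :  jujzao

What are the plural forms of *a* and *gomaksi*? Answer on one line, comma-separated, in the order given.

Looking at the last vowel of each stem: -su when the last vowel of the stem is a high vowel (*sahzu*, *meni*); -o when the last vowel of the stem is a non-high vowel (*tajaze*, *uho*, *jujza*).
The last vowel of *a* is /a/, which is a non-high vowel, so the suffix is -o, giving *ao*.
Since the last vowel of *gomaksi* is /i/ (a high vowel), it takes -su, giving *gomaksisu*.

ao, gomaksisu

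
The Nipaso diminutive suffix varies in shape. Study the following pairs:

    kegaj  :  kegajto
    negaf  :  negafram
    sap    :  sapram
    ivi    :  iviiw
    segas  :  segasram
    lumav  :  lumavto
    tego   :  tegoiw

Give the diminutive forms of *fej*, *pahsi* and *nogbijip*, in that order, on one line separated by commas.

Looking at the final sound of each stem: -ram when the stem ends in a voiceless consonant (*negaf*, *sap*, *segas*); -to when the stem ends in a voiced consonant (*kegaj*, *lumav*); -iw when the stem ends in a vowel (*ivi*, *tego*).
*fej*: final sound = /j/, a voiced consonant → -to → *fejto*.
The final sound of *pahsi* is /i/, which is a vowel, so the suffix is -iw, giving *pahsiiw*.
*nogbijip*: final sound = /p/, a voiceless consonant → -ram → *nogbijipram*.

fejto, pahsiiw, nogbijipram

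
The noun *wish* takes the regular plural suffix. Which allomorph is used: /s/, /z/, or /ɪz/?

/ɪz/

The stem *wish* ends in a sibilant (/s, z, ʃ, ʒ, tʃ, dʒ/).
The plural suffix surfaces as /ɪz/ after sibilants, /s/ after other voiceless consonants, and /z/ after other voiced sounds.
So the plural -s on *wish* is pronounced /ɪz/.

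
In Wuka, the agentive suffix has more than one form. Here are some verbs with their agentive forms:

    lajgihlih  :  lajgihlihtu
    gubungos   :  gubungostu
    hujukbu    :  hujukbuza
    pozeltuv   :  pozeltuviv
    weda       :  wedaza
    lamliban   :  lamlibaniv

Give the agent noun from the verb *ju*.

juza

The suffix is conditioned by the final sound: -tu when the stem ends in a voiceless consonant (*lajgihlih*, *gubungos*); -iv when the stem ends in a voiced consonant (*pozeltuv*, *lamliban*); -za when the stem ends in a vowel (*hujukbu*, *weda*).
*ju*: final sound = /u/, a vowel → -za → *juza*.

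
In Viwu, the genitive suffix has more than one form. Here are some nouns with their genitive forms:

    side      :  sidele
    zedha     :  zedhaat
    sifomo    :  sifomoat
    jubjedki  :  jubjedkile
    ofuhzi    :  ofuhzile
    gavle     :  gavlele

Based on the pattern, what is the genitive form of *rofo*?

rofoat

The alternation tracks the last vowel of the stem — -le when the last vowel of the stem is a front vowel (*side*, *jubjedki*, *ofuhzi*, *gavle*); -at when the last vowel of the stem is a back vowel (*zedha*, *sifomo*).
*rofo* — last vowel /o/ (a back vowel) → -at → *rofoat*.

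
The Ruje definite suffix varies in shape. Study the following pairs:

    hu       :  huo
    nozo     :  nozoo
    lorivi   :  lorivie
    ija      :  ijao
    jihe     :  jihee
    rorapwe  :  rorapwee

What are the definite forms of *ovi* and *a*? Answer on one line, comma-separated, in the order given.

The suffix is conditioned by the last vowel: -e when the last vowel of the stem is a front vowel (*lorivi*, *jihe*, *rorapwe*); -o when the last vowel of the stem is a back vowel (*hu*, *nozo*, *ija*).
Since the last vowel of *ovi* is /i/ (a front vowel), it takes -e, giving *ovie*.
The last vowel of *a* is /a/, which is a back vowel, so the suffix is -o, giving *ao*.

ovie, ao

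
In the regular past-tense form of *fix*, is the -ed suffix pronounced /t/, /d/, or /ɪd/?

/t/

The stem *fix* ends in a voiceless consonant other than /t/.
The -ed suffix is realized as /ɪd/ after /t, d/; as /t/ after other voiceless consonants; and as /d/ after other voiced sounds.
So -ed on *fix* is pronounced /t/.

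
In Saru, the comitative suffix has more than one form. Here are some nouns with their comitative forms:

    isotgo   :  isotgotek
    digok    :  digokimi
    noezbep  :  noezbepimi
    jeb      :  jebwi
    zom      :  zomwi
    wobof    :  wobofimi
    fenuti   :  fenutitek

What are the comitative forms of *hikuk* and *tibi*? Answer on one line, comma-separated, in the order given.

hikukimi, tibitek

The alternation tracks the final sound of the stem — -imi when the stem ends in a voiceless consonant (*digok*, *noezbep*, *wobof*); -wi when the stem ends in a voiced consonant (*jeb*, *zom*); -tek when the stem ends in a vowel (*isotgo*, *fenuti*).
*hikuk*: final sound = /k/, a voiceless consonant → -imi → *hikukimi*.
The final sound of *tibi* is /i/, which is a vowel, so the suffix is -tek, giving *tibitek*.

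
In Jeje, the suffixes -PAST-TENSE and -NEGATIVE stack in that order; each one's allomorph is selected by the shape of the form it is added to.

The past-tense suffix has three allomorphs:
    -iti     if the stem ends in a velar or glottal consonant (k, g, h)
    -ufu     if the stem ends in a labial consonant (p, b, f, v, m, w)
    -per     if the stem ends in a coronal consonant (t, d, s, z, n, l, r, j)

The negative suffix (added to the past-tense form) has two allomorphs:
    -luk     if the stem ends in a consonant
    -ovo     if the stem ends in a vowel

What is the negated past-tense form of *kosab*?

Since the final consonant of *kosab* is /b/ (labial), it takes -ufu, giving *kosabufu*.
The past-tense form *kosabufu*: final sound = /u/, a vowel → -ovo → *kosabufuovo*.

kosabufuovo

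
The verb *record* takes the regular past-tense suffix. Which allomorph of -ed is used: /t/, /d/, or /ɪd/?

The stem *record* ends in /t/ or /d/.
The -ed suffix is realized as /ɪd/ after /t, d/; as /t/ after other voiceless consonants; and as /d/ after other voiced sounds.
So -ed on *record* is pronounced /ɪd/.

/ɪd/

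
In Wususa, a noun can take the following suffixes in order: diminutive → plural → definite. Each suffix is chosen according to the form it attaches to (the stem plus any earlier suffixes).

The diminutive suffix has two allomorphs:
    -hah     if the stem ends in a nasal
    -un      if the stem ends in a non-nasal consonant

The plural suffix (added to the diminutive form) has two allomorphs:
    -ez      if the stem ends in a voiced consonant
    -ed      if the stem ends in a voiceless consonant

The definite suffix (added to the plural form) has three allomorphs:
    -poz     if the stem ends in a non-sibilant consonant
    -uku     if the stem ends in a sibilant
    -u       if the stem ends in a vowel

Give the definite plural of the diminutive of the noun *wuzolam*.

wuzolamhahedpoz

The final consonant of *wuzolam* is /m/, which is a nasal, so the diminutive suffix is -hah, giving *wuzolamhah*.
The final consonant of the diminutive form *wuzolamhah* is /h/, which is voiceless, so the plural suffix is -ed, giving *wuzolamhahed*.
The final sound of the plural form *wuzolamhahed* is /d/, which is a non-sibilant consonant, so the definite suffix is -poz, giving *wuzolamhahedpoz*.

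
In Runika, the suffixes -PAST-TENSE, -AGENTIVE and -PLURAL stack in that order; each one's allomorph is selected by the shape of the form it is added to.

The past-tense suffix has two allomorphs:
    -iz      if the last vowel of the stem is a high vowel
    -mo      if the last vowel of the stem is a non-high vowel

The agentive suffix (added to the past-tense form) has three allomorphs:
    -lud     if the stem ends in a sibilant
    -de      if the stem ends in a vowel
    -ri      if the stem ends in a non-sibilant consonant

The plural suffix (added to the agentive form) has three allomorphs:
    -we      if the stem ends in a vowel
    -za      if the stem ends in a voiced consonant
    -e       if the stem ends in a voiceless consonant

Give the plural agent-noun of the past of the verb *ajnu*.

Since the last vowel of *ajnu* is /u/ (a high vowel), it takes -iz, giving *ajnuiz*.
The past-tense form *ajnuiz*: final sound = /z/, a sibilant → -lud → *ajnuizlud*.
The agentive form *ajnuizlud*: final sound = /d/, a voiced consonant → -za → *ajnuizludza*.

ajnuizludza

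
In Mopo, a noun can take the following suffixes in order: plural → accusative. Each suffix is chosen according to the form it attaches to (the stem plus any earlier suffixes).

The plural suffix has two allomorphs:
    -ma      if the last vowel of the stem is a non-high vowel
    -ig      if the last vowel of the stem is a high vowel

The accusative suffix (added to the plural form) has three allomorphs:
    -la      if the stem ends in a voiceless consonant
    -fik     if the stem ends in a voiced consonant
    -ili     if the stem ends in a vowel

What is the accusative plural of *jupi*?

jupiigfik

*jupi*: last vowel = /i/, a high vowel → -ig → *jupiig*.
Since the final sound of the plural form *jupiig* is /g/ (a voiced consonant), it takes -fik, giving *jupiigfik*.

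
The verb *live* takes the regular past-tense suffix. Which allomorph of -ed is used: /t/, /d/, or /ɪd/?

The stem *live* ends in a voiced sound other than /d/.
The -ed suffix is realized as /ɪd/ after /t, d/; as /t/ after other voiceless consonants; and as /d/ after other voiced sounds.
So -ed on *live* is pronounced /d/.

/d/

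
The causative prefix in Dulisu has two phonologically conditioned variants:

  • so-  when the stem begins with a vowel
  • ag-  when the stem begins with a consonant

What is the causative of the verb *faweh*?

agfaweh

The first sound of *faweh* is /f/, which is a consonant, so the prefix is ag-, giving *agfaweh*.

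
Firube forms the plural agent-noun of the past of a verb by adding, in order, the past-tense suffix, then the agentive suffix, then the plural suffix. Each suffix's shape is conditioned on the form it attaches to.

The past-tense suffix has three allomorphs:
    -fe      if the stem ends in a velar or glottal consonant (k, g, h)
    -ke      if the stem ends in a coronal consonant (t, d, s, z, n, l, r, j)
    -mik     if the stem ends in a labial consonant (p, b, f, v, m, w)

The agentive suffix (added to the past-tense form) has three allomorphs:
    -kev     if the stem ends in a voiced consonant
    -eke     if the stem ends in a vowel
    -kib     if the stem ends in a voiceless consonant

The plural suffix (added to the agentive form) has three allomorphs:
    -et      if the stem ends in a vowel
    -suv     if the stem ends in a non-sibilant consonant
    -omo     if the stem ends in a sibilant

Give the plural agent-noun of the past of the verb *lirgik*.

lirgikfeekeet

*lirgik*: final consonant = /k/, velar/glottal → -fe → *lirgikfe*.
Since the final sound of the past-tense form *lirgikfe* is /e/ (a vowel), it takes -eke, giving *lirgikfeeke*.
The final sound of the agentive form *lirgikfeeke* is /e/, which is a vowel, so the plural suffix is -et, giving *lirgikfeekeet*.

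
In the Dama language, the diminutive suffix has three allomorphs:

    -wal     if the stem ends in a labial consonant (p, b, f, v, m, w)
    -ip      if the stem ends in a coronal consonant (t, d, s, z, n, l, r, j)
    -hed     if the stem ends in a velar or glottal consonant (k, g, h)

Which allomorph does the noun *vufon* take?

The final consonant of *vufon* is /n/, which is coronal, so the suffix is -ip.

-ip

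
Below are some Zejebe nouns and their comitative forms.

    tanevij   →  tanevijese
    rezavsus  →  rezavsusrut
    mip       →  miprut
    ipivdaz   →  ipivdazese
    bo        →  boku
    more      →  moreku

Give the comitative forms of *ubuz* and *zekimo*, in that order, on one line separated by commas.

ubuzese, zekimoku

The pattern is voicing of the final sound: -rut when the stem ends in a voiceless consonant (*rezavsus*, *mip*); -ese when the stem ends in a voiced consonant (*tanevij*, *ipivdaz*); -ku when the stem ends in a vowel (*bo*, *more*).
The final sound of *ubuz* is /z/, which is a voiced consonant, so the suffix is -ese, giving *ubuzese*.
The final sound of *zekimo* is /o/, which is a vowel, so the suffix is -ku, giving *zekimoku*.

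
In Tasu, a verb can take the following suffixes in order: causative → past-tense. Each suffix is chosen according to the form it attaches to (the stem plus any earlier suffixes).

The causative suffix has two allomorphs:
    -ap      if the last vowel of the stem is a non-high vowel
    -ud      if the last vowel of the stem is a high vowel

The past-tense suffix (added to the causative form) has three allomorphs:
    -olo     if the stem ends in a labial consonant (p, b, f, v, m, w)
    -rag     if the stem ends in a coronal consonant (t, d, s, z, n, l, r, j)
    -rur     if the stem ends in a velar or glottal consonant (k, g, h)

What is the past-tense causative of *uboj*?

The last vowel of *uboj* is /o/, which is a non-high vowel, so the causative suffix is -ap, giving *ubojap*.
The causative form *ubojap*: final consonant = /p/, labial → -olo → *ubojapolo*.

ubojapolo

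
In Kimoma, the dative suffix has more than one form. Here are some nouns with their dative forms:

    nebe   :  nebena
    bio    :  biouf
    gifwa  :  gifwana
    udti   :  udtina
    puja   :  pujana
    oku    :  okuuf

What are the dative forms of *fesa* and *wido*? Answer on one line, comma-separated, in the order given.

fesana, widouf

The suffix is conditioned by the last vowel: -uf when the last vowel of the stem is a rounded vowel (*bio*, *oku*); -na when the last vowel of the stem is an unrounded vowel (*nebe*, *gifwa*, *udti*, *puja*).
Since the last vowel of *fesa* is /a/ (an unrounded vowel), it takes -na, giving *fesana*.
Since the last vowel of *wido* is /o/ (a rounded vowel), it takes -uf, giving *widouf*.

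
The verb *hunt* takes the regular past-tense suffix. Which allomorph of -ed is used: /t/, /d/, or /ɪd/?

/ɪd/

The stem *hunt* ends in /t/ or /d/.
The -ed suffix is realized as /ɪd/ after /t, d/; as /t/ after other voiceless consonants; and as /d/ after other voiced sounds.
So -ed on *hunt* is pronounced /ɪd/.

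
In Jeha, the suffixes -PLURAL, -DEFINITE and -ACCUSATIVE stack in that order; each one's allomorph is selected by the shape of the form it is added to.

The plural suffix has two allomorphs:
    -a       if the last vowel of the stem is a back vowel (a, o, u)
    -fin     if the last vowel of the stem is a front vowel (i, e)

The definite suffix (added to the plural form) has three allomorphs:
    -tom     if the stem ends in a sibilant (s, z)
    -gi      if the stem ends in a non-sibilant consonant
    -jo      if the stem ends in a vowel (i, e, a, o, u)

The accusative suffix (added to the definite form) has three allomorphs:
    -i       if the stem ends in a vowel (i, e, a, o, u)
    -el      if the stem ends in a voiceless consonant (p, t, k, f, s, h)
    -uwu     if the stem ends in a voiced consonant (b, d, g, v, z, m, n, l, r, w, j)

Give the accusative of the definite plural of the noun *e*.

The last vowel of *e* is /e/, which is a front vowel, so the plural suffix is -fin, giving *efin*.
Since the final sound of the plural form *efin* is /n/ (a non-sibilant consonant), it takes -gi, giving *efingi*.
The final sound of the definite form *efingi* is /i/, which is a vowel, so the accusative suffix is -i, giving *efingii*.

efingii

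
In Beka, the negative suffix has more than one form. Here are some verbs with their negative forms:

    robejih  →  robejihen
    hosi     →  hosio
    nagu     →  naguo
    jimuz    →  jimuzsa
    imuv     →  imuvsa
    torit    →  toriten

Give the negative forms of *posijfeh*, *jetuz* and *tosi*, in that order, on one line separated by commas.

posijfehen, jetuzsa, tosio

The suffix is conditioned by the final sound: -en when the stem ends in a voiceless consonant (*robejih*, *torit*); -sa when the stem ends in a voiced consonant (*jimuz*, *imuv*); -o when the stem ends in a vowel (*hosi*, *nagu*).
The final sound of *posijfeh* is /h/, which is a voiceless consonant, so the suffix is -en, giving *posijfehen*.
The final sound of *jetuz* is /z/, which is a voiced consonant, so the suffix is -sa, giving *jetuzsa*.
*tosi*: final sound = /i/, a vowel → -o → *tosio*.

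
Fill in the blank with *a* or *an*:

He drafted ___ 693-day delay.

a

The indefinite article is chosen by the initial *sound* of the following word, not its spelling.
The number *693* is spoken "six hundred …", beginning with /sɪks/ — a consonant sound.
So the article is *a*: He drafted a 693-day delay.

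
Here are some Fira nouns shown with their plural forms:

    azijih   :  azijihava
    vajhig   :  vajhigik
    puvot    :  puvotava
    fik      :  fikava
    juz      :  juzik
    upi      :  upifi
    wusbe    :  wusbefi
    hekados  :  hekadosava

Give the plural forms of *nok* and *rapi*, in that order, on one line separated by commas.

nokava, rapifi

The suffix is conditioned by the final sound: -ava when the stem ends in a voiceless consonant (*azijih*, *puvot*, *fik*, *hekados*); -ik when the stem ends in a voiced consonant (*vajhig*, *juz*); -fi when the stem ends in a vowel (*upi*, *wusbe*).
*nok* — final sound /k/ (a voiceless consonant) → -ava → *nokava*.
The final sound of *rapi* is /i/, which is a vowel, so the suffix is -fi, giving *rapifi*.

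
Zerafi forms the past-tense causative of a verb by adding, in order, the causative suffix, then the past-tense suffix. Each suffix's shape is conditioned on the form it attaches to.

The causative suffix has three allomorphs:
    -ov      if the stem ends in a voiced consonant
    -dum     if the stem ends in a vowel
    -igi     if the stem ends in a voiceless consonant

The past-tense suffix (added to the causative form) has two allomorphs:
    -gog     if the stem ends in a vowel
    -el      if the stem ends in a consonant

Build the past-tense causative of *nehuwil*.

The final sound of *nehuwil* is /l/, which is a voiced consonant, so the causative suffix is -ov, giving *nehuwilov*.
Since the final sound of the causative form *nehuwilov* is /v/ (a consonant), it takes -el, giving *nehuwilovel*.

nehuwilovel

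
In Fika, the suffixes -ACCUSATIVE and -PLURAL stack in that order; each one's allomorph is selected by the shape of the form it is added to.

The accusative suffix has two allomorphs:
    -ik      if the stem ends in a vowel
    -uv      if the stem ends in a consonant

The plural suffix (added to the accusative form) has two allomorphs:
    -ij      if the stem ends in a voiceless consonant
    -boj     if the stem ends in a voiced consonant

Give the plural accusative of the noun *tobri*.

*tobri*: final sound = /i/, a vowel → -ik → *tobriik*.
The final consonant of the accusative form *tobriik* is /k/, which is voiceless, so the plural suffix is -ij, giving *tobriikij*.

tobriikij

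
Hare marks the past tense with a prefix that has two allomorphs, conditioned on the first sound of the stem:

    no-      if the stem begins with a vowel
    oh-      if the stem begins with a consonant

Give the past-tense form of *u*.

Since the first sound of *u* is /u/ (a vowel), it takes no-, giving *nou*.

nou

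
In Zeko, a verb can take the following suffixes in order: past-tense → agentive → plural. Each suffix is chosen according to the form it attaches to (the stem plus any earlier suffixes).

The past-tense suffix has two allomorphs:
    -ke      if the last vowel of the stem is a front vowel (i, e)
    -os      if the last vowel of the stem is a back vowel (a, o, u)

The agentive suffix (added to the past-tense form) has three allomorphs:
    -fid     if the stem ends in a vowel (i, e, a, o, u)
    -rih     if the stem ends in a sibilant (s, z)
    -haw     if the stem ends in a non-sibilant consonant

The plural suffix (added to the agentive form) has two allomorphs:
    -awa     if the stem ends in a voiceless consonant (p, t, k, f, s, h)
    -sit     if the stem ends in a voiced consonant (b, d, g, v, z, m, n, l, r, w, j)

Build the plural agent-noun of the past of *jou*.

jouosrihawa

*jou* — last vowel /u/ (a back vowel) → -os → *jouos*.
The past-tense form *jouos* — final sound /s/ (a sibilant) → -rih → *jouosrih*.
The agentive form *jouosrih*: final consonant = /h/, voiceless → -awa → *jouosrihawa*.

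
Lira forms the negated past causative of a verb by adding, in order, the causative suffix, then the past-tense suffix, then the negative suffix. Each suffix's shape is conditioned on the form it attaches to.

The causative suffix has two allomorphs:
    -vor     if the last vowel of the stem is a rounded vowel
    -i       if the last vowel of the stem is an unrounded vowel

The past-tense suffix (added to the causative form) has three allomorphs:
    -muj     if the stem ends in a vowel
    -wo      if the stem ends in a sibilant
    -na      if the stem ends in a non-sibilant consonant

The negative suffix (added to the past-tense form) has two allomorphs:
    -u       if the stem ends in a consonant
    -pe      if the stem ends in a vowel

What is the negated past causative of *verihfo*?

verihfovornape

The last vowel of *verihfo* is /o/, which is a rounded vowel, so the causative suffix is -vor, giving *verihfovor*.
The causative form *verihfovor* — final sound /r/ (a non-sibilant consonant) → -na → *verihfovorna*.
The past-tense form *verihfovorna* — final sound /a/ (a vowel) → -pe → *verihfovornape*.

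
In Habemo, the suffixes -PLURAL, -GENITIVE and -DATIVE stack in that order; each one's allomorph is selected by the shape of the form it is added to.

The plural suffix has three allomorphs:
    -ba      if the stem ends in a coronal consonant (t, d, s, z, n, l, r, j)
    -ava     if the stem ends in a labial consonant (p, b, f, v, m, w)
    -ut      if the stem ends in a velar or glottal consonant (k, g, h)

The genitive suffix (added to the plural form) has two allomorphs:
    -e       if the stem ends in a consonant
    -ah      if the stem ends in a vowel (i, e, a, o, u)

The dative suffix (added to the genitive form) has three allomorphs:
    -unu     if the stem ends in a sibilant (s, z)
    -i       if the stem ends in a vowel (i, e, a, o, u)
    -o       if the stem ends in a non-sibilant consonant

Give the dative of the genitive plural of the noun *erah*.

Since the final consonant of *erah* is /h/ (velar/glottal), it takes -ut, giving *erahut*.
The final sound of the plural form *erahut* is /t/, which is a consonant, so the genitive suffix is -e, giving *erahute*.
Since the final sound of the genitive form *erahute* is /e/ (a vowel), it takes -i, giving *erahutei*.

erahutei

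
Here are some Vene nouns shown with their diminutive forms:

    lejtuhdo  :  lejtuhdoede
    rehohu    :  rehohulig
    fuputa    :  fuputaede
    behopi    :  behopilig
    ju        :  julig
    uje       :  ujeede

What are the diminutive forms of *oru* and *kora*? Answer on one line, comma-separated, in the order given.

orulig, koraede

The pattern is height harmony: -lig when the last vowel of the stem is a high vowel (*rehohu*, *behopi*, *ju*); -ede when the last vowel of the stem is a non-high vowel (*lejtuhdo*, *fuputa*, *uje*).
*oru*: last vowel = /u/, a high vowel → -lig → *orulig*.
The last vowel of *kora* is /a/, which is a non-high vowel, so the suffix is -ede, giving *koraede*.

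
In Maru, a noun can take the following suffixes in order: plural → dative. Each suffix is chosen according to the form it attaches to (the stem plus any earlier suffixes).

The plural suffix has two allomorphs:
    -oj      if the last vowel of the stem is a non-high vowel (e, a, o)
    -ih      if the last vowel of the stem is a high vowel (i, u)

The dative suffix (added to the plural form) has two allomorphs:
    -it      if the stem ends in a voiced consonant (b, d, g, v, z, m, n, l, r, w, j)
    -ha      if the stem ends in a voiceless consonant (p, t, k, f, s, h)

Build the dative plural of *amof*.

*amof*: last vowel = /o/, a non-high vowel → -oj → *amofoj*.
The plural form *amofoj* — final consonant /j/ (voiced) → -it → *amofojit*.

amofojit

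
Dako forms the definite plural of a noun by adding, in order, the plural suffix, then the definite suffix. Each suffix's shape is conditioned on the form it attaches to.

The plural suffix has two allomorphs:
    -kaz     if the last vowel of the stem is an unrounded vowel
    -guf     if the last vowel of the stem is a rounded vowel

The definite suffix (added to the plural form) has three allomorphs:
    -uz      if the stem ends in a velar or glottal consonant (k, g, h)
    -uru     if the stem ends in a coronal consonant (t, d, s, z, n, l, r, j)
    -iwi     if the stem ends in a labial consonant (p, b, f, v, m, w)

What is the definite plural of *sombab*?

The last vowel of *sombab* is /a/, which is an unrounded vowel, so the plural suffix is -kaz, giving *sombabkaz*.
The final consonant of the plural form *sombabkaz* is /z/, which is coronal, so the definite suffix is -uru, giving *sombabkazuru*.

sombabkazuru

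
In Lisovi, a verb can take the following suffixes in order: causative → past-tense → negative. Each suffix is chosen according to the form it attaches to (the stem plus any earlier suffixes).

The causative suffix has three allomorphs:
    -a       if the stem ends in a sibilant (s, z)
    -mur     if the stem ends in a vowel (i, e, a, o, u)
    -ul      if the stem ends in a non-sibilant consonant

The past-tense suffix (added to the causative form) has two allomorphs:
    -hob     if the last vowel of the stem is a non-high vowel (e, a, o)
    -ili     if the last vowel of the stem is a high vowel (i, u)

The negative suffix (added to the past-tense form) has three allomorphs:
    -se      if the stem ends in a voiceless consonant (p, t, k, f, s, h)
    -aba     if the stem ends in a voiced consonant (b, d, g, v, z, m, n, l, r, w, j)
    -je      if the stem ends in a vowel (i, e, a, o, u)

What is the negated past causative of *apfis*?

*apfis* — final sound /s/ (a sibilant) → -a → *apfisa*.
Since the last vowel of the causative form *apfisa* is /a/ (a non-high vowel), it takes -hob, giving *apfisahob*.
The final sound of the past-tense form *apfisahob* is /b/, which is a voiced consonant, so the negative suffix is -aba, giving *apfisahobaba*.

apfisahobaba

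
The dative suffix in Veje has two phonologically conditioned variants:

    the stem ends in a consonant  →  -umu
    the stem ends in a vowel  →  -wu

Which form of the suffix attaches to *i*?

Since the final sound of *i* is /i/ (a vowel), it takes -wu.

-wu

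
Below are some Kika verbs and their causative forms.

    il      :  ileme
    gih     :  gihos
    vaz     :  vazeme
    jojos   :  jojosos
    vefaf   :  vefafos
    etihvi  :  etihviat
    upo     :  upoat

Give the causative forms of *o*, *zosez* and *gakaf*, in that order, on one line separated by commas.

The alternation tracks the final sound of the stem — -os when the stem ends in a voiceless consonant (*gih*, *jojos*, *vefaf*); -eme when the stem ends in a voiced consonant (*il*, *vaz*); -at when the stem ends in a vowel (*etihvi*, *upo*).
The final sound of *o* is /o/, which is a vowel, so the suffix is -at, giving *oat*.
*zosez*: final sound = /z/, a voiced consonant → -eme → *zosezeme*.
*gakaf* — final sound /f/ (a voiceless consonant) → -os → *gakafos*.

oat, zosezeme, gakafos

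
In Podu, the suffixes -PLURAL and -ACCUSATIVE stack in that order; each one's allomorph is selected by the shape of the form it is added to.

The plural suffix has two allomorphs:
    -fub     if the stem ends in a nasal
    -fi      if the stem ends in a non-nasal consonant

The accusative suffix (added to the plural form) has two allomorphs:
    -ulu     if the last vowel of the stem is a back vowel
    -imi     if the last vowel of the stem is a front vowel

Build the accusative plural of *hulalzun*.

hulalzunfubulu

*hulalzun*: final consonant = /n/, a nasal → -fub → *hulalzunfub*.
The last vowel of the plural form *hulalzunfub* is /u/, which is a back vowel, so the accusative suffix is -ulu, giving *hulalzunfubulu*.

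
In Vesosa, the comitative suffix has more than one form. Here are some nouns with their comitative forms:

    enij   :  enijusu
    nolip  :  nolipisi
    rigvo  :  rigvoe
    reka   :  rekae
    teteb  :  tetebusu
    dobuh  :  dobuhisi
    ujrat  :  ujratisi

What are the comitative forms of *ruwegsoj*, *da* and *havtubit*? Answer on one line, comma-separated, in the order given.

The pattern is voicing of the final sound: -isi when the stem ends in a voiceless consonant (*nolip*, *dobuh*, *ujrat*); -usu when the stem ends in a voiced consonant (*enij*, *teteb*); -e when the stem ends in a vowel (*rigvo*, *reka*).
Since the final sound of *ruwegsoj* is /j/ (a voiced consonant), it takes -usu, giving *ruwegsojusu*.
Since the final sound of *da* is /a/ (a vowel), it takes -e, giving *dae*.
*havtubit* — final sound /t/ (a voiceless consonant) → -isi → *havtubitisi*.

ruwegsojusu, dae, havtubitisi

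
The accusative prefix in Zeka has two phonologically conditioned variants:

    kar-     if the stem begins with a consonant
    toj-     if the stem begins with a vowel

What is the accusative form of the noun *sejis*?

karsejis

Since the first sound of *sejis* is /s/ (a consonant), it takes kar-, giving *karsejis*.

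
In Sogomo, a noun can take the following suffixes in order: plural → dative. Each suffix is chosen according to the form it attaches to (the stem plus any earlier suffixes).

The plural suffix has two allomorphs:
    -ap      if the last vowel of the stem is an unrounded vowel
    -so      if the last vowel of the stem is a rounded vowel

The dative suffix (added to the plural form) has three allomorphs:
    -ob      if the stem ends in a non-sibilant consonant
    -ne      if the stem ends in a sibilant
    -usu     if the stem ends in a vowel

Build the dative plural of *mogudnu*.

mogudnusousu

The last vowel of *mogudnu* is /u/, which is a rounded vowel, so the plural suffix is -so, giving *mogudnuso*.
The plural form *mogudnuso* — final sound /o/ (a vowel) → -usu → *mogudnusousu*.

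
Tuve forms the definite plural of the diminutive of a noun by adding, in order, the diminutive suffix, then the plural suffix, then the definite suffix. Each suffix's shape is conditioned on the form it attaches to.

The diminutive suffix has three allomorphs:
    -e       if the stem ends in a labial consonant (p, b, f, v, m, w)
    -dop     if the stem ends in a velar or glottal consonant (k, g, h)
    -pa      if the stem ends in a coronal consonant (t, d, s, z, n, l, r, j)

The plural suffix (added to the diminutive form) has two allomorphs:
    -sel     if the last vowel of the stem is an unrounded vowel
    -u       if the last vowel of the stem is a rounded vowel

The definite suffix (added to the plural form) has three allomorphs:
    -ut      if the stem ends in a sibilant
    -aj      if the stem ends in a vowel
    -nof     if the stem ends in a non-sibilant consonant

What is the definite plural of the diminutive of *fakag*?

fakagdopuaj

*fakag* — final consonant /g/ (velar/glottal) → -dop → *fakagdop*.
The last vowel of the diminutive form *fakagdop* is /o/, which is a rounded vowel, so the plural suffix is -u, giving *fakagdopu*.
The plural form *fakagdopu*: final sound = /u/, a vowel → -aj → *fakagdopuaj*.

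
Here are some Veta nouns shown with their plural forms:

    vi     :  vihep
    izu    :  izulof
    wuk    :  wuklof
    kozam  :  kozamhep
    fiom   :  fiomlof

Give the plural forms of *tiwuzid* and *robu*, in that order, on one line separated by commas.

The alternation tracks the last vowel of the stem — -lof when the last vowel of the stem is a rounded vowel (*izu*, *wuk*, *fiom*); -hep when the last vowel of the stem is an unrounded vowel (*vi*, *kozam*).
Since the last vowel of *tiwuzid* is /i/ (an unrounded vowel), it takes -hep, giving *tiwuzidhep*.
Since the last vowel of *robu* is /u/ (a rounded vowel), it takes -lof, giving *robulof*.

tiwuzidhep, robulof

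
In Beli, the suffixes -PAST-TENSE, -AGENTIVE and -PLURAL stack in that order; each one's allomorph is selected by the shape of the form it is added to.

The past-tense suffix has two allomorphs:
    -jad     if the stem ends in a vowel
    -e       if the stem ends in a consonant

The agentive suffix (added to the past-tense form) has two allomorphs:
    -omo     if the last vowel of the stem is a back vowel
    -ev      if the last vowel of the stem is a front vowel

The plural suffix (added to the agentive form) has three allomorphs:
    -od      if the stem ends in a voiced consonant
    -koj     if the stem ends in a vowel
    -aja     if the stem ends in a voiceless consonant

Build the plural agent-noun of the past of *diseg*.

The final sound of *diseg* is /g/, which is a consonant, so the past-tense suffix is -e, giving *disege*.
The past-tense form *disege* — last vowel /e/ (a front vowel) → -ev → *disegeev*.
The agentive form *disegeev* — final sound /v/ (a voiced consonant) → -od → *disegeevod*.

disegeevod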